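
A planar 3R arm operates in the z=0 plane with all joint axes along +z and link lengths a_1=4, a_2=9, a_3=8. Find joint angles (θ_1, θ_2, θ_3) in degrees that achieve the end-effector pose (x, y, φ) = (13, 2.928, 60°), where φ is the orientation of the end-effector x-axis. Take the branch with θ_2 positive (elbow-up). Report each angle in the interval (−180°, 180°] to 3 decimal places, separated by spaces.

-90.000 89.999 60.001

wrist centre = target − a_3·(cos φ, sin φ) = (9.0000, -4.0002)
cos θ_2 = (97.0016−4²−9²)/(2·4·9) = 0.0000; θ_2 = 89.9987° (elbow-up)
β = atan2(-4.0002,9.0000) = -23.9636°; ψ = atan2(9.0000,4.0002) = 66.0364°
θ_1 = β − ψ = -90.0000°
θ_3 = φ − θ_1 − θ_2 = 60.0013° (wrapped to (-180°,180°])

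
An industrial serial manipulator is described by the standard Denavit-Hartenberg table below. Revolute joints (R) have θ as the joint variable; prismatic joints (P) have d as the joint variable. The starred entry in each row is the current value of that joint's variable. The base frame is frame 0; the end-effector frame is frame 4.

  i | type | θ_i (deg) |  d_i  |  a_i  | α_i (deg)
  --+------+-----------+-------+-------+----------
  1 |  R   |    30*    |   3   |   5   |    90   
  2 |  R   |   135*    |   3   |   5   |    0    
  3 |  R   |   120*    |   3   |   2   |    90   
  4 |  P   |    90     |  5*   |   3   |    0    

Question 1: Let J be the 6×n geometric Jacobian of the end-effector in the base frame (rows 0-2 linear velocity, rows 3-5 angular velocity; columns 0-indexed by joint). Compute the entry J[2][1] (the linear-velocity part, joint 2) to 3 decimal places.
-8.883

axis z_1 = (0.5000,-0.8660,0.0000); lever o_n−o_1 = (-3.1927,-12.2356,2.8978)
cross product → J_v[:, 1] = (-2.5095,-1.4489,-8.8828)
J_ω[:, 1] = z_1
entry J[2][1] = -8.8828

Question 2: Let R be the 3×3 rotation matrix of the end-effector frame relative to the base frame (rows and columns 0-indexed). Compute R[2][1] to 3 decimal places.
0.966

End-effector y-axis (col 1 of R) = (0.2241,0.1294,0.9659)
R[2][1] = 0.9659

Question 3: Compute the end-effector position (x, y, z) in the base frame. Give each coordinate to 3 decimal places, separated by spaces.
after link 1: o_1 = (4.3301, 2.5000, 3.0000)
after link 2: o_2 = (2.7683, -1.8658, 6.5355)
after link 3: o_3 = (3.8200, -4.7227, 4.6037)
after link 4: o_4 = (1.1374, -9.7356, 5.8978)

1.137 -9.736 5.898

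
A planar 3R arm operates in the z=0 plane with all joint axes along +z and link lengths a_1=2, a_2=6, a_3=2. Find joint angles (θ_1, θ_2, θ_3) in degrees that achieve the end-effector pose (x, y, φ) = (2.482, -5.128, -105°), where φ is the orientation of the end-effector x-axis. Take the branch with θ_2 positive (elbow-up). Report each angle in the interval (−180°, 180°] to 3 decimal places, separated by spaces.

wrist centre = target − a_3·(cos φ, sin φ) = (2.9996, -3.1961)
cos θ_2 = (19.2132−2²−6²)/(2·2·6) = -0.8661; θ_2 = 150.0105° (elbow-up)
β = atan2(-3.1961,2.9996) = -46.8166°; ψ = atan2(2.9990,-3.1967) = 136.8272°
θ_1 = β − ψ = -183.6438°
θ_3 = φ − θ_1 − θ_2 = -71.3667° (wrapped to (-180°,180°])

176.356 150.010 -71.367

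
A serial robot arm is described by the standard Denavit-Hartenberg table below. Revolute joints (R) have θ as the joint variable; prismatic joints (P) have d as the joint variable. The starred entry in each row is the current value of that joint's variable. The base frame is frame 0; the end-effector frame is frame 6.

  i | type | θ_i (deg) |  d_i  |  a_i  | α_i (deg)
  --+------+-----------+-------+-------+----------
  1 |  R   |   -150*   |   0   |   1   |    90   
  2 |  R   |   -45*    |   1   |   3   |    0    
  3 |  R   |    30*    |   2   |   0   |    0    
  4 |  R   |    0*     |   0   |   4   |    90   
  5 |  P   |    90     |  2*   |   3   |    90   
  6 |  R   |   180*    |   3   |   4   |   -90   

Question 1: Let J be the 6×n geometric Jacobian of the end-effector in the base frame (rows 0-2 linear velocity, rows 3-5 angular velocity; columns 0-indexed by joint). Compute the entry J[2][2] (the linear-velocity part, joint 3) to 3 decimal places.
axis z_2 = (-0.5000,0.8660,0.0000); lever o_n−o_2 = (-5.9073,-2.2559,-3.7436)
cross product → J_v[:, 2] = (-3.2420,-1.8718,6.2438)
J_ω[:, 2] = z_2
entry J[2][2] = 6.2438

6.244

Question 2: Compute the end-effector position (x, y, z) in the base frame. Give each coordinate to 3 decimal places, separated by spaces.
after link 1: o_1 = (-0.8660, -0.5000, 0.0000)
after link 2: o_2 = (-3.2031, -0.6946, -2.1213)
after link 3: o_3 = (-4.2031, 1.0374, -2.1213)
after link 4: o_4 = (-7.5492, -0.8944, -3.1566)
after link 5: o_5 = (-8.6009, 1.9625, -5.0884)
after link 6: o_6 = (-9.1105, -2.9505, -5.8649)

-9.110 -2.951 -5.865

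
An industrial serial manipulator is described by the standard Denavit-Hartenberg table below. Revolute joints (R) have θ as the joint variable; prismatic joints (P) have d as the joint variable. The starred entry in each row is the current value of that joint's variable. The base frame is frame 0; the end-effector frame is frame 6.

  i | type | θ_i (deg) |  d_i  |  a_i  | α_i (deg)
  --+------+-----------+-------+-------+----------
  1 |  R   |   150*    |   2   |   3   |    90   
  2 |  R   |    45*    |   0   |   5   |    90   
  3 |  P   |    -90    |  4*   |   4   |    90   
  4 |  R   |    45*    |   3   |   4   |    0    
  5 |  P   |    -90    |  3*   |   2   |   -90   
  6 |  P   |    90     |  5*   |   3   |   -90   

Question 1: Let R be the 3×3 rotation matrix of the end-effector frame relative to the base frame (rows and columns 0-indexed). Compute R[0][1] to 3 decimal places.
0.787

End-effector y-axis (col 1 of R) = (0.7866,0.3624,0.5000)
R[0][1] = 0.7866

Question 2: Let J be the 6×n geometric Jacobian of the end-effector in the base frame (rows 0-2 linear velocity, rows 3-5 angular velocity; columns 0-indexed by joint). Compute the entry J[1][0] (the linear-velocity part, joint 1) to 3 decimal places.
axis z_0 = ẑ; lever o_n−o_0 = (-15.1925,-4.8289,-2.9142)
cross product → J_v[:, 0] = (4.8289,-15.1925,0.0000)
J_ω[:, 0] = z_0
entry J[1][0] = -15.1925

-15.192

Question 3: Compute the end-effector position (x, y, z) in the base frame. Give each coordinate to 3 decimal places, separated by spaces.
-15.192 -4.829 -2.914

after link 1: o_1 = (-2.5981, 1.5000, 2.0000)
after link 2: o_2 = (-5.6599, 3.2678, 5.5355)
after link 3: o_3 = (-10.1094, 1.2179, 2.7071)
after link 4: o_4 = (-11.4186, -1.2923, -1.4142)
after link 5: o_5 = (-9.4225, -4.0777, -2.5355)
after link 6: o_6 = (-15.1925, -4.8289, -2.9142)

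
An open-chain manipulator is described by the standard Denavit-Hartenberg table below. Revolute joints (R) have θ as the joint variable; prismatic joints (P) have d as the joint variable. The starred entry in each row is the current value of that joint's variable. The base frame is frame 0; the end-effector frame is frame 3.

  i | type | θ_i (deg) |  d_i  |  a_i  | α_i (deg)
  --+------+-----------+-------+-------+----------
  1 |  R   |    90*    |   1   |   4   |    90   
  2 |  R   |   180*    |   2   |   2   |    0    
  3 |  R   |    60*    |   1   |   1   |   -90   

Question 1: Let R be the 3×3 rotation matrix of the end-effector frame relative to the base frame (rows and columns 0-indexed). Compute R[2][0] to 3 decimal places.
-0.866

End-effector x-axis (col 0 of R) = (0.0000,-0.5000,-0.8660)
R[2][0] = -0.8660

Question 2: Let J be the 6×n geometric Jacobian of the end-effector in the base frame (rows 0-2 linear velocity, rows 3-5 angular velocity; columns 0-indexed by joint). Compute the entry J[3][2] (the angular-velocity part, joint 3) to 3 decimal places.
1.000

axis z_2 = (1.0000,-0.0000,0.0000); lever o_n−o_2 = (1.0000,-0.5000,-0.8660)
cross product → J_v[:, 2] = (0.0000,0.8660,-0.5000)
J_ω[:, 2] = z_2
entry J[3][2] = 1.0000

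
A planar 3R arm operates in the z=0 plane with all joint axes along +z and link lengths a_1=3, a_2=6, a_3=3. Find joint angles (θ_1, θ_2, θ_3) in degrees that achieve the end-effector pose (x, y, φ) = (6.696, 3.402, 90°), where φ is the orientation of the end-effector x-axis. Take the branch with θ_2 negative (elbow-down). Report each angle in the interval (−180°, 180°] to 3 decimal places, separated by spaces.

wrist centre = target − a_3·(cos φ, sin φ) = (6.6960, 0.4020)
cos θ_2 = (44.9980−3²−6²)/(2·3·6) = -0.0001; θ_2 = -90.0032° (elbow-down)
β = atan2(0.4020,6.6960) = 3.4357°; ψ = atan2(-6.0000,2.9997) = -63.4375°
θ_1 = β − ψ = 66.8731°
θ_3 = φ − θ_1 − θ_2 = 113.1300° (wrapped to (-180°,180°])

66.873 -90.003 113.130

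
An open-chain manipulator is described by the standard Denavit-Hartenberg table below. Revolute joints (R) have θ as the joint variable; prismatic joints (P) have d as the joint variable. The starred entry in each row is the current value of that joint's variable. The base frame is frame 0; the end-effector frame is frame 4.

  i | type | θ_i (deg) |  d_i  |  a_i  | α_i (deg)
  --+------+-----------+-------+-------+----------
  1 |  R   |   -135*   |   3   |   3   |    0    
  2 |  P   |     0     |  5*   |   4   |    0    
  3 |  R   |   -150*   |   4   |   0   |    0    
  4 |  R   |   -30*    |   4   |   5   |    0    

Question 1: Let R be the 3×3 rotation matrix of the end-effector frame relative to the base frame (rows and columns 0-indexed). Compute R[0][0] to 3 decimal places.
0.707

End-effector x-axis (col 0 of R) = (0.7071,0.7071,0.0000)
R[0][0] = 0.7071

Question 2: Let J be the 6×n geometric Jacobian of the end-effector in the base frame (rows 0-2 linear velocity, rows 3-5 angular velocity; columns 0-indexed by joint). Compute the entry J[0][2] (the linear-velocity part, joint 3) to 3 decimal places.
axis z_2 = (0.0000,0.0000,1.0000); lever o_n−o_2 = (3.5355,3.5355,8.0000)
cross product → J_v[:, 2] = (-3.5355,3.5355,0.0000)
J_ω[:, 2] = z_2
entry J[0][2] = -3.5355

-3.536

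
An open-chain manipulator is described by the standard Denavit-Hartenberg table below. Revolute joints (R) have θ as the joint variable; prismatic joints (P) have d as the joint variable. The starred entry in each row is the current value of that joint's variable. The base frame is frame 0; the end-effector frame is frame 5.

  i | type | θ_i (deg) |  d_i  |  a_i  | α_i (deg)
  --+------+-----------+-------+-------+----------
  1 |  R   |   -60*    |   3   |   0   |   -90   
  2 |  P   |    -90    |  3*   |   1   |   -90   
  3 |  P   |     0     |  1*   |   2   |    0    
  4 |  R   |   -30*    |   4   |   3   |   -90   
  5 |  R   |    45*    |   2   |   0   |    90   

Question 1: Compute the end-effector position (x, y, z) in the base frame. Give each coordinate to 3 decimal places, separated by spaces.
after link 1: o_1 = (0.0000, 0.0000, 3.0000)
after link 2: o_2 = (2.5981, 1.5000, 4.0000)
after link 3: o_3 = (3.0981, 0.6340, 6.0000)
after link 4: o_4 = (6.3971, -2.0801, 8.5981)
after link 5: o_5 = (4.8971, -2.9462, 9.5981)

4.897 -2.946 9.598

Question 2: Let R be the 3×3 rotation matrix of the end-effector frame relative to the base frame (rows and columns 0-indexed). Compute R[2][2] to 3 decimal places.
0.612

End-effector z-axis (col 2 of R) = (0.6597,-0.4356,0.6124)
R[2][2] = 0.6124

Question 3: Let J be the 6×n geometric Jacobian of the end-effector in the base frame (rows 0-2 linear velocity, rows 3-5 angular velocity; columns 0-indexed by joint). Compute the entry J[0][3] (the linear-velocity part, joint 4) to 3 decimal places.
axis z_3 = (0.5000,-0.8660,-0.0000); lever o_n−o_3 = (1.7990,-3.5801,3.5981)
cross product → J_v[:, 3] = (-3.1160,-1.7990,-0.2321)
J_ω[:, 3] = z_3
entry J[0][3] = -3.1160

-3.116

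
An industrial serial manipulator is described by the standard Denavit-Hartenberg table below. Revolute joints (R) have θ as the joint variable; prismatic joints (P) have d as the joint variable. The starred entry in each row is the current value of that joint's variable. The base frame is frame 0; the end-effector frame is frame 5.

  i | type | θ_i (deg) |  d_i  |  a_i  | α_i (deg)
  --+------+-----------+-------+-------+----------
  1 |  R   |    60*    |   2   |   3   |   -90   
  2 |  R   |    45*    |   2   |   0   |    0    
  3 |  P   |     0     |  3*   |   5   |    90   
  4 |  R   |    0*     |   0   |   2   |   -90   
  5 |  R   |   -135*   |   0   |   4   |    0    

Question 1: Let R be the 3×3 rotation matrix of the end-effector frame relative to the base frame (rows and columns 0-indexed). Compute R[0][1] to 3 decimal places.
0.500

End-effector y-axis (col 1 of R) = (0.5000,0.8660,0.0000)
R[0][1] = 0.5000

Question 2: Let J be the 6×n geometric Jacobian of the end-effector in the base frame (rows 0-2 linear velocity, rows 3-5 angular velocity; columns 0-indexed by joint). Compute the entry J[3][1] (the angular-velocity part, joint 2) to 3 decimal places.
-0.866

axis z_1 = (-0.8660,0.5000,0.0000); lever o_n−o_1 = (-1.8553,6.7866,-0.9497)
cross product → J_v[:, 1] = (-0.4749,-0.8225,-4.9497)
J_ω[:, 1] = z_1
entry J[3][1] = -0.8660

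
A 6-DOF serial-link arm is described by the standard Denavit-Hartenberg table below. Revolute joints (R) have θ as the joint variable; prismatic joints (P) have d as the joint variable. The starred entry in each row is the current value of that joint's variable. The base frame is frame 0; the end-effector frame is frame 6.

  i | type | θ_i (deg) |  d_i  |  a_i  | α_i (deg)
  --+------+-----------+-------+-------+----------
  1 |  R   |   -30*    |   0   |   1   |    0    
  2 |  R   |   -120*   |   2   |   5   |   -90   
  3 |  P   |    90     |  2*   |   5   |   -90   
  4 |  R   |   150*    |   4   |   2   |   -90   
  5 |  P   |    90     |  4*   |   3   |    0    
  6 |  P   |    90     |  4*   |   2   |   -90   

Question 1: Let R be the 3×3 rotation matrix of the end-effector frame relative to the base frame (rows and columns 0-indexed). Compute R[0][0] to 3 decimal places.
End-effector x-axis (col 0 of R) = (0.2500,-0.4330,-0.8660)
R[0][0] = 0.2500

0.250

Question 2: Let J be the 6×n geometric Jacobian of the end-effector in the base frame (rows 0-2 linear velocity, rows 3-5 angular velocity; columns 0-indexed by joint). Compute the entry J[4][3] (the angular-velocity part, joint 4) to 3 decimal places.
axis z_3 = (0.8660,0.5000,-0.0000); lever o_n−o_3 = (4.3301,-5.5000,4.0000)
cross product → J_v[:, 3] = (2.0000,-3.4641,-6.9282)
J_ω[:, 3] = z_3
entry J[4][3] = 0.5000

0.500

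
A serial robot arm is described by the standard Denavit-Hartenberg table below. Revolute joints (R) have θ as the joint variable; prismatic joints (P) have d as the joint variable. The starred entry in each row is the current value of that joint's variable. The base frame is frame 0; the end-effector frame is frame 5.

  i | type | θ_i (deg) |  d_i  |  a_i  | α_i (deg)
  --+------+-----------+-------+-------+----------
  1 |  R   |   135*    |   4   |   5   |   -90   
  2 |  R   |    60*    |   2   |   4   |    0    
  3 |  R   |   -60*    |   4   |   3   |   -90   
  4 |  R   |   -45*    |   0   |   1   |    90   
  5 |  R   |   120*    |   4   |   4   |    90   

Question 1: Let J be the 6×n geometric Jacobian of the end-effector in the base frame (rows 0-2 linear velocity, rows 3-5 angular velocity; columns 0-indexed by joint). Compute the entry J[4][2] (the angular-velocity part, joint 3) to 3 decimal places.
-0.707

axis z_2 = (-0.7071,-0.7071,0.0000); lever o_n−o_2 = (-3.9497,-4.7071,-3.4641)
cross product → J_v[:, 2] = (2.4495,-2.4495,0.5355)
J_ω[:, 2] = z_2
entry J[4][2] = -0.7071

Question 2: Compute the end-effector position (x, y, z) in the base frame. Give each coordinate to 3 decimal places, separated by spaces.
-10.314 -1.172 -2.928

after link 1: o_1 = (-3.5355, 3.5355, 4.0000)
after link 2: o_2 = (-6.3640, 3.5355, 0.5359)
after link 3: o_3 = (-11.3137, 2.8284, 0.5359)
after link 4: o_4 = (-12.3137, 2.8284, 0.5359)
after link 5: o_5 = (-10.3137, -1.1716, -2.9282)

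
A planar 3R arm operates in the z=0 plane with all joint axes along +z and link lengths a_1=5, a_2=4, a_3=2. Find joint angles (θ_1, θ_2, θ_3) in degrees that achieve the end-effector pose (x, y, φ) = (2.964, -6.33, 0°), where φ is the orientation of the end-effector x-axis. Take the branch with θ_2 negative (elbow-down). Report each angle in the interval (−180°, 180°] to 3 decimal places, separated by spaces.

-42.680 -90.003 132.683

wrist centre = target − a_3·(cos φ, sin φ) = (0.9640, -6.3300)
cos θ_2 = (40.9982−5²−4²)/(2·5·4) = -0.0000; θ_2 = -90.0026° (elbow-down)
β = atan2(-6.3300,0.9640) = -81.3409°; ψ = atan2(-4.0000,4.9998) = -38.6608°
θ_1 = β − ψ = -42.6801°
θ_3 = φ − θ_1 − θ_2 = 132.6827° (wrapped to (-180°,180°])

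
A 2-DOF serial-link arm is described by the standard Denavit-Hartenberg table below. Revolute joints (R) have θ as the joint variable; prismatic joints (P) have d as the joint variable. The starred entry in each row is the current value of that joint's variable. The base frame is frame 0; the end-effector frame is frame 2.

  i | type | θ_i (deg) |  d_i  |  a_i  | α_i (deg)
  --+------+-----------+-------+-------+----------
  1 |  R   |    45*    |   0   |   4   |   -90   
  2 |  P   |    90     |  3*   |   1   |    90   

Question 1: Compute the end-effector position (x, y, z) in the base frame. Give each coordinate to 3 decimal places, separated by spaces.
after link 1: o_1 = (2.8284, 2.8284, 0.0000)
after link 2: o_2 = (0.7071, 4.9497, -1.0000)

0.707 4.950 -1.000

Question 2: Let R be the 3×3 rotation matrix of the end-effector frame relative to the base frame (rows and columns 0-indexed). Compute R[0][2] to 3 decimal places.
0.707

End-effector z-axis (col 2 of R) = (0.7071,0.7071,0.0000)
R[0][2] = 0.7071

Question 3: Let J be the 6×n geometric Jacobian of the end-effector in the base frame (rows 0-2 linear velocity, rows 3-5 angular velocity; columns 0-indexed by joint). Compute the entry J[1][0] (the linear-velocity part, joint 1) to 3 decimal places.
0.707

axis z_0 = ẑ; lever o_n−o_0 = (0.7071,4.9497,-1.0000)
cross product → J_v[:, 0] = (-4.9497,0.7071,0.0000)
J_ω[:, 0] = z_0
entry J[1][0] = 0.7071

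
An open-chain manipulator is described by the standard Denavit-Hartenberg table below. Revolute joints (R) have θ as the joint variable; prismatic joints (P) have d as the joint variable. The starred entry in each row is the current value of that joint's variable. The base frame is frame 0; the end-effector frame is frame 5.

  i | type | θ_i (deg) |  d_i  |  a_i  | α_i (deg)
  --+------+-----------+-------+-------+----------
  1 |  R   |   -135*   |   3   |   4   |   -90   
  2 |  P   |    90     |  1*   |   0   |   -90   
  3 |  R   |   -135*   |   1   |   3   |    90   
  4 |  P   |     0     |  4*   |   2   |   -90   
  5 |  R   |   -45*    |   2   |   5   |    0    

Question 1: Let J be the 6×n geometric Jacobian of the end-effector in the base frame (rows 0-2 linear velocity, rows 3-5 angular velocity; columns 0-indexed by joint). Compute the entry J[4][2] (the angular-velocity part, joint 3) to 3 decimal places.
axis z_2 = (0.7071,0.7071,-0.0000); lever o_n−o_2 = (2.6213,1.6213,11.3640)
cross product → J_v[:, 2] = (8.0355,-8.0355,-0.7071)
J_ω[:, 2] = z_2
entry J[4][2] = 0.7071

0.707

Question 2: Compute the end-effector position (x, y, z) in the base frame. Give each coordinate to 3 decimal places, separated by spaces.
0.500 -1.914 14.364

after link 1: o_1 = (-2.8284, -2.8284, 3.0000)
after link 2: o_2 = (-2.1213, -3.5355, 3.0000)
after link 3: o_3 = (0.0858, -4.3284, 5.1213)
after link 4: o_4 = (-0.9142, -3.3284, 9.3640)
after link 5: o_5 = (0.5000, -1.9142, 14.3640)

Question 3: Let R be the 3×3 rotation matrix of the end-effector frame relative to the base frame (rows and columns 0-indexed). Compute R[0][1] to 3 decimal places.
End-effector y-axis (col 1 of R) = (0.7071,-0.7071,-0.0000)
R[0][1] = 0.7071

0.707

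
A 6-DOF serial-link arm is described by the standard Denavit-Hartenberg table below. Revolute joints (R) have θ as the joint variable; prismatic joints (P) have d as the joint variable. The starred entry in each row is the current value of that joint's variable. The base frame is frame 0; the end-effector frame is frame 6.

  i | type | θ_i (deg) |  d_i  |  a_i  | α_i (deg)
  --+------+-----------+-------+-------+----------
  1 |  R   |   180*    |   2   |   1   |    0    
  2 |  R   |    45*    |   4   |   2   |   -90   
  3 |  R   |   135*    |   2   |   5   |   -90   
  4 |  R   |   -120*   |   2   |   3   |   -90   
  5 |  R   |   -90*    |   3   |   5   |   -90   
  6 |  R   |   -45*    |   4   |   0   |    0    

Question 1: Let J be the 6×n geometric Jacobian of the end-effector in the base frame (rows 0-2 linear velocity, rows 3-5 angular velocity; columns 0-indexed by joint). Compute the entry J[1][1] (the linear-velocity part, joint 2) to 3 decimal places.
10.896

axis z_1 = (0.0000,0.0000,1.0000); lever o_n−o_1 = (10.8963,-2.6267,6.0520)
cross product → J_v[:, 1] = (2.6267,10.8963,-0.0000)
J_ω[:, 1] = z_1
entry J[1][1] = 10.8963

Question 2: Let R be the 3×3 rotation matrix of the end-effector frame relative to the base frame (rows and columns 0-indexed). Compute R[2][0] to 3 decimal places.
0.067

End-effector x-axis (col 0 of R) = (0.9097,0.4097,0.0670)
R[2][0] = 0.0670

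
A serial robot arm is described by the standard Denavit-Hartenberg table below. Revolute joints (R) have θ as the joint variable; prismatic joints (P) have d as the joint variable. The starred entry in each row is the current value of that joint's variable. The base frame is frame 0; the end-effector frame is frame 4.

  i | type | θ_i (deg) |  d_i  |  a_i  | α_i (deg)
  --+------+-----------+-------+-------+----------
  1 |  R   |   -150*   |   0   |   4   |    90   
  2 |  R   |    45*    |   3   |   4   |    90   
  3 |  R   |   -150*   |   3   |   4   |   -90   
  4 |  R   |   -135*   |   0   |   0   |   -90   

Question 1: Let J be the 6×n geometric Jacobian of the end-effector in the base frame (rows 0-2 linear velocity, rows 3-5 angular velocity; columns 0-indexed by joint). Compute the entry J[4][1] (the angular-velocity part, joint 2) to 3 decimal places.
axis z_1 = (-0.5000,0.8660,0.0000); lever o_n−o_1 = (-2.6653,-0.3841,-1.7424)
cross product → J_v[:, 1] = (-1.5089,-0.8712,2.5003)
J_ω[:, 1] = z_1
entry J[4][1] = 0.8660

0.866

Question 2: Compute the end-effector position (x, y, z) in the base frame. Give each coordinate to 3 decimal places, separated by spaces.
-6.129 -2.384 -1.742

after link 1: o_1 = (-3.4641, -2.0000, 0.0000)
after link 2: o_2 = (-7.4136, -0.8161, 2.8284)
after link 3: o_3 = (-6.1294, -2.3841, -1.7424)
after link 4: o_4 = (-6.1294, -2.3841, -1.7424)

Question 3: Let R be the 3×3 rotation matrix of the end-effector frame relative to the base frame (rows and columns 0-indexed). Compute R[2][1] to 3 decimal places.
-0.354

End-effector y-axis (col 1 of R) = (-0.1268,0.9268,-0.3536)
R[2][1] = -0.3536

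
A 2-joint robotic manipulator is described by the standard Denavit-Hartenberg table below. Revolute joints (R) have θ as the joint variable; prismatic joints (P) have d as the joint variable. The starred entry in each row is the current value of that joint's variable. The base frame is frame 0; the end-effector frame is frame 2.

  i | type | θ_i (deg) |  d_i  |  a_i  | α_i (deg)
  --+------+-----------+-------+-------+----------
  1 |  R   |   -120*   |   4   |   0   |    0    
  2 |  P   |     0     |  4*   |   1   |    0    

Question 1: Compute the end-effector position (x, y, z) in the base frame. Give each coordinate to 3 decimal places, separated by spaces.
-0.500 -0.866 8.000

after link 1: o_1 = (0.0000, 0.0000, 4.0000)
after link 2: o_2 = (-0.5000, -0.8660, 8.0000)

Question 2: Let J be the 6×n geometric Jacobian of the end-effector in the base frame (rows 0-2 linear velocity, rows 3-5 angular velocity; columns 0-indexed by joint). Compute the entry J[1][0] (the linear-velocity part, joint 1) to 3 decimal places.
axis z_0 = ẑ; lever o_n−o_0 = (-0.5000,-0.8660,8.0000)
cross product → J_v[:, 0] = (0.8660,-0.5000,0.0000)
J_ω[:, 0] = z_0
entry J[1][0] = -0.5000

-0.500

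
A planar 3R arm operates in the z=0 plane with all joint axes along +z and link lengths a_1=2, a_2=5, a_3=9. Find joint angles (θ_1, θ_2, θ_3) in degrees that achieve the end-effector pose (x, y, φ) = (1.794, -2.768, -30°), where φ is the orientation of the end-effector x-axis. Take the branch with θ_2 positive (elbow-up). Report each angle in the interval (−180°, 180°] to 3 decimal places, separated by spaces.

120.008 59.992 150.001

wrist centre = target − a_3·(cos φ, sin φ) = (-6.0002, 1.7320)
cos θ_2 = (39.0026−2²−5²)/(2·2·5) = 0.5001; θ_2 = 59.9915° (elbow-up)
β = atan2(1.7320,-6.0002) = 163.8989°; ψ = atan2(4.3298,4.5006) = 43.8914°
θ_1 = β − ψ = 120.0076°
θ_3 = φ − θ_1 − θ_2 = 150.0009° (wrapped to (-180°,180°])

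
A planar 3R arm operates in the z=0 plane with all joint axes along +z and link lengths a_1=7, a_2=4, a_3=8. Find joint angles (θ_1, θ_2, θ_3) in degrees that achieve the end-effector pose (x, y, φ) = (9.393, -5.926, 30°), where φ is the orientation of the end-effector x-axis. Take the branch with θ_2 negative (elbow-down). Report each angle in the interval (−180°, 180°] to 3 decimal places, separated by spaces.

-60.001 -44.996 134.997

wrist centre = target − a_3·(cos φ, sin φ) = (2.4648, -9.9260)
cos θ_2 = (104.6007−7²−4²)/(2·7·4) = 0.7072; θ_2 = -44.9961° (elbow-down)
β = atan2(-9.9260,2.4648) = -76.0545°; ψ = atan2(-2.8282,9.8286) = -16.0534°
θ_1 = β − ψ = -60.0011°
θ_3 = φ − θ_1 − θ_2 = 134.9972° (wrapped to (-180°,180°])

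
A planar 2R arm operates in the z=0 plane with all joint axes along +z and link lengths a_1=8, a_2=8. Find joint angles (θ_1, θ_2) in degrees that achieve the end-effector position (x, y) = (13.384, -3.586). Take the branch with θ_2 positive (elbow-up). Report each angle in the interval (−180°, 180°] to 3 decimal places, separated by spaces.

cos θ_2 = (191.9909−8²−8²)/(2·8·8) = 0.4999; θ_2 = 60.0047° (elbow-up)
β = atan2(-3.5860,13.3840) = -14.9991°; ψ = atan2(6.9285,11.9994) = 30.0024°
θ_1 = β − ψ = -45.0014°

-45.001 60.005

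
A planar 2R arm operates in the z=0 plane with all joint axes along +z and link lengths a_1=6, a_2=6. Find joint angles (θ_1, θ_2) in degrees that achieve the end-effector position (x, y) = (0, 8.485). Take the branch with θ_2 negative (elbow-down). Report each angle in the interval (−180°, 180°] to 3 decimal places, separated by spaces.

135.002 -90.004

cos θ_2 = (71.9952−6²−6²)/(2·6·6) = -0.0001; θ_2 = -90.0038° (elbow-down)
β = atan2(8.4850,0.0000) = 90.0000°; ψ = atan2(-6.0000,5.9996) = -45.0019°
θ_1 = β − ψ = 135.0019°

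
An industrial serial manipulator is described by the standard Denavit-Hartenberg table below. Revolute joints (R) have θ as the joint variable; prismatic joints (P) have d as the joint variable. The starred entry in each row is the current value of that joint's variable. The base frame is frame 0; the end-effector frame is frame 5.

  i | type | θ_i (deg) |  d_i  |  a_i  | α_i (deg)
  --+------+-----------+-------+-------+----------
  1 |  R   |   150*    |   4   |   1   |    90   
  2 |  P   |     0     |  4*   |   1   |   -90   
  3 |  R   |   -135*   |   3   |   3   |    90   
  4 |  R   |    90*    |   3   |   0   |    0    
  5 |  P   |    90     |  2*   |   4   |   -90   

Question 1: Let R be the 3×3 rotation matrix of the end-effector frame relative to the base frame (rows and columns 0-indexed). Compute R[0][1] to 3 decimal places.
End-effector y-axis (col 1 of R) = (-0.2588,0.9659,-0.0000)
R[0][1] = -0.2588

-0.259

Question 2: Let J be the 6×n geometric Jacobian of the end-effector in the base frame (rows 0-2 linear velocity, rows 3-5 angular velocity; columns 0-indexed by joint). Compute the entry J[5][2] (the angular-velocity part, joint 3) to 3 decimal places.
axis z_2 = (0.0000,0.0000,1.0000); lever o_n−o_2 = (0.3282,-5.0884,3.0000)
cross product → J_v[:, 2] = (5.0884,0.3282,-0.0000)
J_ω[:, 2] = z_2
entry J[5][2] = 1.0000

1.000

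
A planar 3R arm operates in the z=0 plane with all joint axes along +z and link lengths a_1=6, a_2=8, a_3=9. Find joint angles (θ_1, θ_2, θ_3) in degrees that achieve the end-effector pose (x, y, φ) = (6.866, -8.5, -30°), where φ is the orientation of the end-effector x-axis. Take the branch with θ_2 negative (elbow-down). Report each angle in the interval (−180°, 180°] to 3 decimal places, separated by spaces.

wrist centre = target − a_3·(cos φ, sin φ) = (-0.9282, -4.0000)
cos θ_2 = (16.8616−6²−8²)/(2·6·8) = -0.8660; θ_2 = -149.9999° (elbow-down)
β = atan2(-4.0000,-0.9282) = -103.0647°; ψ = atan2(-4.0000,-0.9282) = -103.0642°
θ_1 = β − ψ = -0.0004°
θ_3 = φ − θ_1 − θ_2 = 120.0004° (wrapped to (-180°,180°])

-0.000 -150.000 120.000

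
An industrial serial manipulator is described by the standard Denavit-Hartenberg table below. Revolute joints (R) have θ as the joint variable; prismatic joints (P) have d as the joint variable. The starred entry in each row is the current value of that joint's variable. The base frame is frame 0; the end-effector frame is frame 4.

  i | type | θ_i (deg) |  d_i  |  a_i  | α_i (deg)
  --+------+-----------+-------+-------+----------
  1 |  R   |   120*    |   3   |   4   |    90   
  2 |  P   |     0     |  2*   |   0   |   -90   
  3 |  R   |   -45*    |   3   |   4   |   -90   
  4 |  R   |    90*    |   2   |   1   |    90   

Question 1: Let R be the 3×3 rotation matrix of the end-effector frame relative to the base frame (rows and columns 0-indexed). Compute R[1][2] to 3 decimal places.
End-effector z-axis (col 2 of R) = (0.2588,0.9659,0.0000)
R[1][2] = 0.9659

0.966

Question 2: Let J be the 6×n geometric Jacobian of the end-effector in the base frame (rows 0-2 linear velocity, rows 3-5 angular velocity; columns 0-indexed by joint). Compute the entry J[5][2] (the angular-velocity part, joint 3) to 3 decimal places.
axis z_2 = (0.0000,0.0000,1.0000); lever o_n−o_2 = (-0.8966,4.3813,2.0000)
cross product → J_v[:, 2] = (-4.3813,-0.8966,0.0000)
J_ω[:, 2] = z_2
entry J[5][2] = 1.0000

1.000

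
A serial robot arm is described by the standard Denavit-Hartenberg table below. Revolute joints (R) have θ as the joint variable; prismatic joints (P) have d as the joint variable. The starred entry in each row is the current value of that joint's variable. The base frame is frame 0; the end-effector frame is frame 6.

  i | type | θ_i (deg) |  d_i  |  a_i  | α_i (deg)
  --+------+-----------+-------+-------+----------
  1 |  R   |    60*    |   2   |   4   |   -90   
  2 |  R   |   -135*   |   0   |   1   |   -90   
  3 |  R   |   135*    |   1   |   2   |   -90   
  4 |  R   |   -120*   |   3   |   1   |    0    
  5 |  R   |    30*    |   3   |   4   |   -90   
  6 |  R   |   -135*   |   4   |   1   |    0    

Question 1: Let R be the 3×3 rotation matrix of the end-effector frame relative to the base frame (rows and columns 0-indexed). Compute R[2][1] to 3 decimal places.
End-effector y-axis (col 1 of R) = (-0.0062,0.9892,0.1464)
R[2][1] = 0.1464

0.146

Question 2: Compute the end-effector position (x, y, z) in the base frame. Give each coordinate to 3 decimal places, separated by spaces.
after link 1: o_1 = (2.0000, 3.4641, 2.0000)
after link 2: o_2 = (1.6464, 2.8517, 2.7071)
after link 3: o_3 = (3.7247, 3.6230, 2.4142)
after link 4: o_4 = (2.5126, 6.4733, 1.7766)
after link 5: o_5 = (2.8397, 11.2825, 3.1050)
after link 6: o_6 = (5.7830, 11.7235, 0.2515)

5.783 11.724 0.251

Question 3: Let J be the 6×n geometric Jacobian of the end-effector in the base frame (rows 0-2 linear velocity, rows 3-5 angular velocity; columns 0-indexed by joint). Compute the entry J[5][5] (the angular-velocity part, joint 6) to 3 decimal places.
-0.500

axis z_5 = (0.8624,0.0795,-0.5000); lever o_n−o_5 = (2.9433,0.4410,-2.8536)
cross product → J_v[:, 5] = (-0.0062,0.9892,0.1464)
J_ω[:, 5] = z_5
entry J[5][5] = -0.5000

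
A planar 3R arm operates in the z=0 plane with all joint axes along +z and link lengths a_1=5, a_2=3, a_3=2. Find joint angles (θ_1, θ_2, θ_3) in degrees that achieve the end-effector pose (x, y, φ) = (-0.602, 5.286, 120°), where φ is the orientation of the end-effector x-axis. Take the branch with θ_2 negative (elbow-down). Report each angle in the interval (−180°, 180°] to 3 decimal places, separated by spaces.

wrist centre = target − a_3·(cos φ, sin φ) = (0.3980, 3.5539)
cos θ_2 = (12.7890−5²−3²)/(2·5·3) = -0.7070; θ_2 = -134.9942° (elbow-down)
β = atan2(3.5539,0.3980) = 83.6102°; ψ = atan2(-2.1215,2.8789) = -36.3875°
θ_1 = β − ψ = 119.9977°
θ_3 = φ − θ_1 − θ_2 = 134.9965° (wrapped to (-180°,180°])

119.998 -134.994 134.996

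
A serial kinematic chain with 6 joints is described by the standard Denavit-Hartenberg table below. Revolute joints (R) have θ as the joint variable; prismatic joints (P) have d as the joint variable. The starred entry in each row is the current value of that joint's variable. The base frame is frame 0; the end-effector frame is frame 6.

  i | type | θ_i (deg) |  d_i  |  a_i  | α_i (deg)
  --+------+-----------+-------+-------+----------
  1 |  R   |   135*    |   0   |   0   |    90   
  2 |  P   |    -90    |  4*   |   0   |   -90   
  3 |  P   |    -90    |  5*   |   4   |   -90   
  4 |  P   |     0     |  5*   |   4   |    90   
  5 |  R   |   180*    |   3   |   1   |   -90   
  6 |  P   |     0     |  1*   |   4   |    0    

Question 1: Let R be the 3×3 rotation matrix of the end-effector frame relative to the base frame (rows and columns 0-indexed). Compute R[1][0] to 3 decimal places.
End-effector x-axis (col 0 of R) = (-0.7071,-0.7071,-0.0000)
R[1][0] = -0.7071

-0.707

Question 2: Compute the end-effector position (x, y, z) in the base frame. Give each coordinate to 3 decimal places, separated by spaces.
-0.707 10.607 -4.000

after link 1: o_1 = (0.0000, 0.0000, 0.0000)
after link 2: o_2 = (2.8284, 2.8284, 0.0000)
after link 3: o_3 = (2.1213, 9.1924, 0.0000)
after link 4: o_4 = (4.9497, 12.0208, -5.0000)
after link 5: o_5 = (2.1213, 13.4350, -5.0000)
after link 6: o_6 = (-0.7071, 10.6066, -4.0000)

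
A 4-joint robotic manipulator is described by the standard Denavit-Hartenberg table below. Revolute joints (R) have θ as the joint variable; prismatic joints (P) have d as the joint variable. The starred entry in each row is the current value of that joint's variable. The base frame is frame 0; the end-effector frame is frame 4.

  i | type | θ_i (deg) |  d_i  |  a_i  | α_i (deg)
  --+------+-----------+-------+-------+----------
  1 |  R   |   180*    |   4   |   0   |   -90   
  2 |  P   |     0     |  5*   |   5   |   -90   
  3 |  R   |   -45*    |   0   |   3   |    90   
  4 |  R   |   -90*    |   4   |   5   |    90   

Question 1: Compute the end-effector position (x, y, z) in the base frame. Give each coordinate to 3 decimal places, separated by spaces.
after link 1: o_1 = (0.0000, 0.0000, 4.0000)
after link 2: o_2 = (-5.0000, -5.0000, 4.0000)
after link 3: o_3 = (-7.1213, -7.1213, 4.0000)
after link 4: o_4 = (-4.2929, -9.9497, 9.0000)

-4.293 -9.950 9.000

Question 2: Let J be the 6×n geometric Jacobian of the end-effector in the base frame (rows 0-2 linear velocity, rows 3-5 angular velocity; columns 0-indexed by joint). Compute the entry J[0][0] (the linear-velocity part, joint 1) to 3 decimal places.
axis z_0 = ẑ; lever o_n−o_0 = (-4.2929,-9.9497,9.0000)
cross product → J_v[:, 0] = (9.9497,-4.2929,0.0000)
J_ω[:, 0] = z_0
entry J[0][0] = 9.9497

9.950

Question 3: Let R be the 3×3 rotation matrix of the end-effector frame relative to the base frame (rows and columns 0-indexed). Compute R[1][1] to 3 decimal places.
End-effector y-axis (col 1 of R) = (0.7071,-0.7071,0.0000)
R[1][1] = -0.7071

-0.707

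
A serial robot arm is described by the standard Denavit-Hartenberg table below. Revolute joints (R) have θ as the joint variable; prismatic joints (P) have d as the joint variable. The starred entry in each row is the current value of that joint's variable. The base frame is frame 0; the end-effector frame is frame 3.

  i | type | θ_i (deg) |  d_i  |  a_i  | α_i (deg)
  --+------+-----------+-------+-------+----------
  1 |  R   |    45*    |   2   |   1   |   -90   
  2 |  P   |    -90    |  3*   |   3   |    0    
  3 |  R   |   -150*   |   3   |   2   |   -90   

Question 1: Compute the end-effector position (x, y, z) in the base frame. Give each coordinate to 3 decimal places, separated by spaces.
after link 1: o_1 = (0.7071, 0.7071, 2.0000)
after link 2: o_2 = (-1.4142, 2.8284, 5.0000)
after link 3: o_3 = (-4.2426, 4.2426, 3.2679)

-4.243 4.243 3.268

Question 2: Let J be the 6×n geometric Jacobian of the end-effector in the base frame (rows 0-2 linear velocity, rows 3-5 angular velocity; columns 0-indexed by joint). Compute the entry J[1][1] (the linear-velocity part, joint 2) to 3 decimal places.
prismatic axis z_1 = (-0.7071,0.7071,0.0000)
J_v[:, 1] = z_1; J_ω[:, 1] = (0,0,0)
entry J[1][1] = 0.7071

0.707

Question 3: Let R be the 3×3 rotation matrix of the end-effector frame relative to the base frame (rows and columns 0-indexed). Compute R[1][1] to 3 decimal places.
-0.707

End-effector y-axis (col 1 of R) = (0.7071,-0.7071,-0.0000)
R[1][1] = -0.7071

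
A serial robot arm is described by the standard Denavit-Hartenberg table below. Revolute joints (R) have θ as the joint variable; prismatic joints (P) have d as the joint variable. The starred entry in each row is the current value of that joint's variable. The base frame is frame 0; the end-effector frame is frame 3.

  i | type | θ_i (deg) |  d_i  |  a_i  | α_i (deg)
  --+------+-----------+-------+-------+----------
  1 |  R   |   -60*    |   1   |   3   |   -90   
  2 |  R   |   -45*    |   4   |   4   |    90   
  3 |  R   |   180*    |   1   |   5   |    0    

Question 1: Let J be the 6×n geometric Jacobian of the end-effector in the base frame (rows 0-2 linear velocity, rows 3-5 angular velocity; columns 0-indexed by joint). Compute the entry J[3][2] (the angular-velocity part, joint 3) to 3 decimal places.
axis z_2 = (-0.3536,0.6124,0.7071); lever o_n−o_2 = (-2.1213,3.6742,-2.8284)
cross product → J_v[:, 2] = (-4.3301,-2.5000,-0.0000)
J_ω[:, 2] = z_2
entry J[3][2] = -0.3536

-0.354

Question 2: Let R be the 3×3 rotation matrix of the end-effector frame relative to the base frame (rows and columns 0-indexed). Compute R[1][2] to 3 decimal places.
End-effector z-axis (col 2 of R) = (-0.3536,0.6124,0.7071)
R[1][2] = 0.6124

0.612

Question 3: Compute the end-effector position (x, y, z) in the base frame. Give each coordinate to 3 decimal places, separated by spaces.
4.257 0.627 1.000

after link 1: o_1 = (1.5000, -2.5981, 1.0000)
after link 2: o_2 = (6.3783, -3.0476, 3.8284)
after link 3: o_3 = (4.2570, 0.6267, 1.0000)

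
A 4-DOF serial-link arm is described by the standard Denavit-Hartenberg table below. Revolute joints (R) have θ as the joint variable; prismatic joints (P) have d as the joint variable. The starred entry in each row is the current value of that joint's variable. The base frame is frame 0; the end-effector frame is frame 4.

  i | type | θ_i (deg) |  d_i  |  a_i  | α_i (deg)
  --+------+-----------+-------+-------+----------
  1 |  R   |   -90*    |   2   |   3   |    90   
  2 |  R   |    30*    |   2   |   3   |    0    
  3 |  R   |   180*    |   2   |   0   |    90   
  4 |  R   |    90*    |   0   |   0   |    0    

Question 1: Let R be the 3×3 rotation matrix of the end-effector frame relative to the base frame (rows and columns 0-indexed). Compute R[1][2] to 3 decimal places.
0.500

End-effector z-axis (col 2 of R) = (-0.0000,0.5000,0.8660)
R[1][2] = 0.5000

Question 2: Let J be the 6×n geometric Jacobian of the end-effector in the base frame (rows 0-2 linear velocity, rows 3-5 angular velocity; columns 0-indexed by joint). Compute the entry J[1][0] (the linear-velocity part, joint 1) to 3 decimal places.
-4.000

axis z_0 = ẑ; lever o_n−o_0 = (-4.0000,-5.5981,3.5000)
cross product → J_v[:, 0] = (5.5981,-4.0000,0.0000)
J_ω[:, 0] = z_0
entry J[1][0] = -4.0000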